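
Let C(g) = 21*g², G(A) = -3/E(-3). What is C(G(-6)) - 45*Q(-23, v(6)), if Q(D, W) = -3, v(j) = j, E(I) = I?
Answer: 156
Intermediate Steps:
G(A) = 1 (G(A) = -3/(-3) = -3*(-⅓) = 1)
C(G(-6)) - 45*Q(-23, v(6)) = 21*1² - 45*(-3) = 21*1 + 135 = 21 + 135 = 156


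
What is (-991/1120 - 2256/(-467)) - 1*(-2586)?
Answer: 1354645363/523040 ≈ 2589.9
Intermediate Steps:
(-991/1120 - 2256/(-467)) - 1*(-2586) = (-991*1/1120 - 2256*(-1/467)) + 2586 = (-991/1120 + 2256/467) + 2586 = 2063923/523040 + 2586 = 1354645363/523040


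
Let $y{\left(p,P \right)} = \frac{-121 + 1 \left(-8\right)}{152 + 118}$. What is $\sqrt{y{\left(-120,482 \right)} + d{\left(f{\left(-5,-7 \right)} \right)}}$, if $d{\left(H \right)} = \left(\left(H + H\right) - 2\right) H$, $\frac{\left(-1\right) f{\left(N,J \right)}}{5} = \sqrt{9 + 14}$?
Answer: $\frac{\sqrt{1034570 + 9000 \sqrt{23}}}{30} \approx 34.605$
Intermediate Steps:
$f{\left(N,J \right)} = - 5 \sqrt{23}$ ($f{\left(N,J \right)} = - 5 \sqrt{9 + 14} = - 5 \sqrt{23}$)
$y{\left(p,P \right)} = - \frac{43}{90}$ ($y{\left(p,P \right)} = \frac{-121 - 8}{270} = \left(-129\right) \frac{1}{270} = - \frac{43}{90}$)
$d{\left(H \right)} = H \left(-2 + 2 H\right)$ ($d{\left(H \right)} = \left(2 H - 2\right) H = \left(-2 + 2 H\right) H = H \left(-2 + 2 H\right)$)
$\sqrt{y{\left(-120,482 \right)} + d{\left(f{\left(-5,-7 \right)} \right)}} = \sqrt{- \frac{43}{90} + 2 \left(- 5 \sqrt{23}\right) \left(-1 - 5 \sqrt{23}\right)} = \sqrt{- \frac{43}{90} - 10 \sqrt{23} \left(-1 - 5 \sqrt{23}\right)}$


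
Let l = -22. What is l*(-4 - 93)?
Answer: 2134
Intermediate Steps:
l*(-4 - 93) = -22*(-4 - 93) = -22*(-97) = 2134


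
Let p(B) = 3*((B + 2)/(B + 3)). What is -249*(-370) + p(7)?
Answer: 921327/10 ≈ 92133.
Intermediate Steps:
p(B) = 3*(2 + B)/(3 + B) (p(B) = 3*((2 + B)/(3 + B)) = 3*(2 + B)/(3 + B))
-249*(-370) + p(7) = -249*(-370) + 3*(2 + 7)/(3 + 7) = 92130 + 3*9/10 = 92130 + 3*(⅒)*9 = 92130 + 27/10 = 921327/10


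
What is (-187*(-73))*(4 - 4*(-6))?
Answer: 382228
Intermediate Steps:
(-187*(-73))*(4 - 4*(-6)) = 13651*(4 + 24) = 13651*28 = 382228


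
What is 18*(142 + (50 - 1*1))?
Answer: 3438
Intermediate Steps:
18*(142 + (50 - 1*1)) = 18*(142 + (50 - 1)) = 18*(142 + 49) = 18*191 = 3438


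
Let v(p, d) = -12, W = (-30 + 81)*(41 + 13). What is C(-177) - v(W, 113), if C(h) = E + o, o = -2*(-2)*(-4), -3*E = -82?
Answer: 70/3 ≈ 23.333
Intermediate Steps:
E = 82/3 (E = -⅓*(-82) = 82/3 ≈ 27.333)
W = 2754 (W = 51*54 = 2754)
o = -16 (o = 4*(-4) = -16)
C(h) = 34/3 (C(h) = 82/3 - 16 = 34/3)
C(-177) - v(W, 113) = 34/3 - 1*(-12) = 34/3 + 12 = 70/3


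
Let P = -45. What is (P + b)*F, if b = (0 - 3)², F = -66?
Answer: 2376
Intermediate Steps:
b = 9 (b = (-3)² = 9)
(P + b)*F = (-45 + 9)*(-66) = -36*(-66) = 2376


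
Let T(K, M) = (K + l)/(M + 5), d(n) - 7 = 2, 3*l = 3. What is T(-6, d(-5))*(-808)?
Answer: 2020/7 ≈ 288.57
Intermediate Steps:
l = 1 (l = (⅓)*3 = 1)
d(n) = 9 (d(n) = 7 + 2 = 9)
T(K, M) = (1 + K)/(5 + M) (T(K, M) = (K + 1)/(M + 5) = (1 + K)/(5 + M))
T(-6, d(-5))*(-808) = ((1 - 6)/(5 + 9))*(-808) = (-5/14)*(-808) = ((1/14)*(-5))*(-808) = -5/14*(-808) = 2020/7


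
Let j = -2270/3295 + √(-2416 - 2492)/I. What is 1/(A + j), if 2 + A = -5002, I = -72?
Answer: -938926645920/4699035961600129 + 5211372*I*√1227/4699035961600129 ≈ -0.00019981 + 3.8848e-8*I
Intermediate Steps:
A = -5004 (A = -2 - 5002 = -5004)
j = -454/659 - I*√1227/36 (j = -2270/3295 + √(-2416 - 2492)/(-72) = -2270*1/3295 + √(-4908)*(-1/72) = -454/659 + (2*I*√1227)*(-1/72) = -454/659 - I*√1227/36 ≈ -0.68892 - 0.97302*I)
1/(A + j) = 1/(-5004 + (-454/659 - I*√1227/36)) = 1/(-3298090/659 - I*√1227/36)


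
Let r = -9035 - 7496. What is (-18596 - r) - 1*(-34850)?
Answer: 32785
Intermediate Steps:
r = -16531
(-18596 - r) - 1*(-34850) = (-18596 - 1*(-16531)) - 1*(-34850) = (-18596 + 16531) + 34850 = -2065 + 34850 = 32785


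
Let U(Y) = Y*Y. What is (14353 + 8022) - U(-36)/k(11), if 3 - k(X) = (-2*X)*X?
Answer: 5480579/245 ≈ 22370.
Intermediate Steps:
U(Y) = Y²
k(X) = 3 + 2*X² (k(X) = 3 - (-2*X)*X = 3 - (-2)*X² = 3 + 2*X²)
(14353 + 8022) - U(-36)/k(11) = (14353 + 8022) - (-36)²/(3 + 2*11²) = 22375 - 1296/(3 + 2*121) = 22375 - 1296/(3 + 242) = 22375 - 1296/245 = 5480579/245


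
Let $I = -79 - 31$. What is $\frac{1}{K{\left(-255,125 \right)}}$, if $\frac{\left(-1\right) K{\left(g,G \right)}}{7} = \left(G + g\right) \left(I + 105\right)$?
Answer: $- \frac{1}{4550} \approx -0.00021978$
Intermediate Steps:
$I = -110$
$K{\left(g,G \right)} = 35 G + 35 g$ ($K{\left(g,G \right)} = - 7 \left(G + g\right) \left(-110 + 105\right) = - 7 \left(G + g\right) \left(-5\right) = - 7 \left(- 5 G - 5 g\right) = 35 G + 35 g$)
$\frac{1}{K{\left(-255,125 \right)}} = \frac{1}{35 \cdot 125 + 35 \left(-255\right)} = \frac{1}{4375 - 8925} = \frac{1}{-4550} = - \frac{1}{4550}$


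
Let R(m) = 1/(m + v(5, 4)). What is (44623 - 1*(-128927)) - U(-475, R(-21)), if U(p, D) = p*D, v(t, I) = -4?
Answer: 173531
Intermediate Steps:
R(m) = 1/(-4 + m) (R(m) = 1/(m - 4) = 1/(-4 + m))
U(p, D) = D*p
(44623 - 1*(-128927)) - U(-475, R(-21)) = (44623 - 1*(-128927)) - (-475)/(-4 - 21) = (44623 + 128927) - (-475)/(-25) = 173550 - (-1)*(-475)/25 = 173550 - 1*19 = 173550 - 19 = 173531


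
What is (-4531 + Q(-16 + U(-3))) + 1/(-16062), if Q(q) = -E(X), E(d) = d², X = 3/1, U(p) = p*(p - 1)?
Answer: -72921481/16062 ≈ -4540.0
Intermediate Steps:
U(p) = p*(-1 + p)
X = 3 (X = 3*1 = 3)
Q(q) = -9 (Q(q) = -1*3² = -1*9 = -9)
(-4531 + Q(-16 + U(-3))) + 1/(-16062) = (-4531 - 9) + 1/(-16062) = -4540 - 1/16062 = -72921481/16062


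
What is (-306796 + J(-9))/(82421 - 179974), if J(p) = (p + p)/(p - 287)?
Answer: 45405799/14437844 ≈ 3.1449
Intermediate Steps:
J(p) = 2*p/(-287 + p) (J(p) = (2*p)/(-287 + p) = 2*p/(-287 + p))
(-306796 + J(-9))/(82421 - 179974) = (-306796 + 2*(-9)/(-287 - 9))/(82421 - 179974) = (-306796 + 2*(-9)/(-296))/(-97553) = (-306796 + 2*(-9)*(-1/296))*(-1/97553) = (-306796 + 9/148)*(-1/97553) = -45405799/148*(-1/97553) = 45405799/14437844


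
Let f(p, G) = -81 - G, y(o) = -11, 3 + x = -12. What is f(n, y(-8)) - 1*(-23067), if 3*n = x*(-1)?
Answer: 22997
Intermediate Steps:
x = -15 (x = -3 - 12 = -15)
n = 5 (n = (-15*(-1))/3 = (1/3)*15 = 5)
f(n, y(-8)) - 1*(-23067) = (-81 - 1*(-11)) - 1*(-23067) = (-81 + 11) + 23067 = -70 + 23067 = 22997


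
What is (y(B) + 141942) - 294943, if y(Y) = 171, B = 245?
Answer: -152830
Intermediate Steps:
(y(B) + 141942) - 294943 = (171 + 141942) - 294943 = 142113 - 294943 = -152830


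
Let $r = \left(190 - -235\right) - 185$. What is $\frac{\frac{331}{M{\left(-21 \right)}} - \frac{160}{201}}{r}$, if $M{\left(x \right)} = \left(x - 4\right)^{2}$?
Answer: $- \frac{33469}{30150000} \approx -0.0011101$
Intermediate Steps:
$M{\left(x \right)} = \left(-4 + x\right)^{2}$
$r = 240$ ($r = \left(190 + 235\right) - 185 = 425 - 185 = 240$)
$\frac{\frac{331}{M{\left(-21 \right)}} - \frac{160}{201}}{r} = \frac{\frac{331}{\left(-4 - 21\right)^{2}} - \frac{160}{201}}{240} = \left(\frac{331}{\left(-25\right)^{2}} - \frac{160}{201}\right) \frac{1}{240} = \left(\frac{331}{625} - \frac{160}{201}\right) \frac{1}{240} = \left(- \frac{33469}{125625}\right) \frac{1}{240} = - \frac{33469}{30150000}$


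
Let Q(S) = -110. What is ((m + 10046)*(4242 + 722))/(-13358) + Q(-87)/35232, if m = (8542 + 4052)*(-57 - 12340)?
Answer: 6825923606424719/117657264 ≈ 5.8015e+7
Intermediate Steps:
m = -156127818 (m = 12594*(-12397) = -156127818)
((m + 10046)*(4242 + 722))/(-13358) + Q(-87)/35232 = ((-156127818 + 10046)*(4242 + 722))/(-13358) - 110/35232 = -156117772*4964*(-1/13358) - 110*1/35232 = -774968620208*(-1/13358) - 55/17616 = 387484310104/6679 - 55/17616 = 6825923606424719/117657264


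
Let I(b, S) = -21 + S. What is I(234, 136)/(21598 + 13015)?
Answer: 115/34613 ≈ 0.0033225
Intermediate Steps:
I(234, 136)/(21598 + 13015) = (-21 + 136)/(21598 + 13015) = 115/34613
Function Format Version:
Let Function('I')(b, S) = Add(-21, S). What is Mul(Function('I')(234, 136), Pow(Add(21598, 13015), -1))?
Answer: Rational(115, 34613) ≈ 0.0033225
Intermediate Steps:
Mul(Function('I')(234, 136), Pow(Add(21598, 13015), -1)) = Mul(Add(-21, 136), Pow(Add(21598, 13015), -1)) = Mul(115, Pow(34613, -1)) = Mul(115, Rational(1, 34613)) = Rational(115, 34613)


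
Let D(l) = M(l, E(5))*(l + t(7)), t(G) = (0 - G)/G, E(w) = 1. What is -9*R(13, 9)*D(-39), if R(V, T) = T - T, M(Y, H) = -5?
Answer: 0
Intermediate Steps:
t(G) = -1 (t(G) = (-G)/G = -1)
R(V, T) = 0
D(l) = 5 - 5*l (D(l) = -5*(l - 1) = -5*(-1 + l) = 5 - 5*l)
-9*R(13, 9)*D(-39) = -0*(5 - 5*(-39)) = -0*(5 + 195) = -0*200 = -9*0 = 0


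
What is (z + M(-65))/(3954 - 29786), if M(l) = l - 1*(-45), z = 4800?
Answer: -1195/6458 ≈ -0.18504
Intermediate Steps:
M(l) = 45 + l (M(l) = l + 45 = 45 + l)
(z + M(-65))/(3954 - 29786) = (4800 + (45 - 65))/(3954 - 29786) = (4800 - 20)/(-25832) = 4780*(-1/25832) = -1195/6458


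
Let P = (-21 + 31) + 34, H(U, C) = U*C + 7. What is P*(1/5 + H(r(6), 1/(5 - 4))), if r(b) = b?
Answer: 2904/5 ≈ 580.80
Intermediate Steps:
H(U, C) = 7 + C*U (H(U, C) = C*U + 7 = 7 + C*U)
P = 44 (P = 10 + 34 = 44)
P*(1/5 + H(r(6), 1/(5 - 4))) = 44*(1/5 + (7 + 6/(5 - 4))) = 44*(⅕ + (7 + 6/1)) = 44*(⅕ + (7 + 1*6)) = 44*(⅕ + (7 + 6)) = 44*(⅕ + 13) = 44*(66/5) = 2904/5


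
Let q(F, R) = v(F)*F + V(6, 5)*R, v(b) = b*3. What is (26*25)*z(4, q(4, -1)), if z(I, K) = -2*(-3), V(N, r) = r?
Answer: 3900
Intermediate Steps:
v(b) = 3*b
q(F, R) = 3*F**2 + 5*R (q(F, R) = (3*F)*F + 5*R = 3*F**2 + 5*R)
z(I, K) = 6
(26*25)*z(4, q(4, -1)) = (26*25)*6 = 650*6 = 3900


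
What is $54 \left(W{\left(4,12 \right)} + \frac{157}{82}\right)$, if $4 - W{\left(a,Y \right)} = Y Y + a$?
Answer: $- \frac{314577}{41} \approx -7672.6$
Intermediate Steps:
$W{\left(a,Y \right)} = 4 - a - Y^{2}$ ($W{\left(a,Y \right)} = 4 - \left(Y Y + a\right) = 4 - \left(Y^{2} + a\right) = 4 - \left(a + Y^{2}\right) = 4 - a - Y^{2}$)
$54 \left(W{\left(4,12 \right)} + \frac{157}{82}\right) = 54 \left(\left(4 - 4 - 12^{2}\right) + \frac{157}{82}\right) = 54 \left(\left(4 - 4 - 144\right) + 157 \cdot \frac{1}{82}\right) = 54 \left(\left(4 - 4 - 144\right) + \frac{157}{82}\right) = 54 \left(-144 + \frac{157}{82}\right) = 54 \left(- \frac{11651}{82}\right) = - \frac{314577}{41}$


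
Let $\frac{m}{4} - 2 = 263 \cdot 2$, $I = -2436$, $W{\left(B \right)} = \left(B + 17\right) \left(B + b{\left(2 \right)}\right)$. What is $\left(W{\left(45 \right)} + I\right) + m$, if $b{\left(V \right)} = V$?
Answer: $2590$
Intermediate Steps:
$W{\left(B \right)} = \left(2 + B\right) \left(17 + B\right)$ ($W{\left(B \right)} = \left(B + 17\right) \left(B + 2\right) = \left(17 + B\right) \left(2 + B\right) = \left(2 + B\right) \left(17 + B\right)$)
$m = 2112$ ($m = 8 + 4 \cdot 263 \cdot 2 = 8 + 4 \cdot 526 = 8 + 2104 = 2112$)
$\left(W{\left(45 \right)} + I\right) + m = \left(\left(34 + 45^{2} + 19 \cdot 45\right) - 2436\right) + 2112 = \left(\left(34 + 2025 + 855\right) - 2436\right) + 2112 = \left(2914 - 2436\right) + 2112 = 478 + 2112 = 2590$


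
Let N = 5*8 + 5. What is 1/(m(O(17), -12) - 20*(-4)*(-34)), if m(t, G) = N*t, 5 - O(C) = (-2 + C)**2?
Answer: -1/12620 ≈ -7.9239e-5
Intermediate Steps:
N = 45 (N = 40 + 5 = 45)
O(C) = 5 - (-2 + C)**2
m(t, G) = 45*t
1/(m(O(17), -12) - 20*(-4)*(-34)) = 1/(45*(5 - (-2 + 17)**2) - 20*(-4)*(-34)) = 1/(45*(5 - 1*15**2) + 80*(-34)) = 1/(45*(5 - 1*225) - 2720) = 1/(45*(5 - 225) - 2720) = 1/(45*(-220) - 2720) = 1/(-9900 - 2720) = 1/(-12620) = -1/12620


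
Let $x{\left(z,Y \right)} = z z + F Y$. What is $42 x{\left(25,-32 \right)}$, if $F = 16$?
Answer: $4746$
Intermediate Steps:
$x{\left(z,Y \right)} = z^{2} + 16 Y$ ($x{\left(z,Y \right)} = z z + 16 Y = z^{2} + 16 Y$)
$42 x{\left(25,-32 \right)} = 42 \left(25^{2} + 16 \left(-32\right)\right) = 42 \left(625 - 512\right) = 42 \cdot 113 = 4746$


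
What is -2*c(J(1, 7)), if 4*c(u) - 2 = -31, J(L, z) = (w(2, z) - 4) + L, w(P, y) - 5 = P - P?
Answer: 29/2 ≈ 14.500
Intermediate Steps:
w(P, y) = 5 (w(P, y) = 5 + (P - P) = 5 + 0 = 5)
J(L, z) = 1 + L (J(L, z) = (5 - 4) + L = 1 + L)
c(u) = -29/4 (c(u) = ½ + (¼)*(-31) = ½ - 31/4 = -29/4)
-2*c(J(1, 7)) = -2*(-29/4) = 29/2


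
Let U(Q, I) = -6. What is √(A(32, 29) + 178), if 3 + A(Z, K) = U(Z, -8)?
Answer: 13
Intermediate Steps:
A(Z, K) = -9 (A(Z, K) = -3 - 6 = -9)
√(A(32, 29) + 178) = √(-9 + 178) = √169 = 13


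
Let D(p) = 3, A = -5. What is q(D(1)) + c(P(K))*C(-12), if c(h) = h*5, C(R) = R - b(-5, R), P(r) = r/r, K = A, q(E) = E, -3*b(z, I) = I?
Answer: -77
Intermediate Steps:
b(z, I) = -I/3
K = -5
P(r) = 1
C(R) = 4*R/3 (C(R) = R - (-1)*R/3 = R + R/3 = 4*R/3)
c(h) = 5*h
q(D(1)) + c(P(K))*C(-12) = 3 + (5*1)*((4/3)*(-12)) = 3 + 5*(-16) = 3 - 80 = -77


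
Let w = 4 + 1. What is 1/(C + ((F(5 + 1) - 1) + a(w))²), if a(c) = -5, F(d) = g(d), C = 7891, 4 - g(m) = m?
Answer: 1/7955 ≈ 0.00012571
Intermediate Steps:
g(m) = 4 - m
F(d) = 4 - d
w = 5
1/(C + ((F(5 + 1) - 1) + a(w))²) = 1/(7891 + (((4 - (5 + 1)) - 1) - 5)²) = 1/(7891 + (((4 - 1*6) - 1) - 5)²) = 1/(7891 + (((4 - 6) - 1) - 5)²) = 1/(7891 + ((-2 - 1) - 5)²) = 1/(7891 + (-3 - 5)²) = 1/(7891 + (-8)²) = 1/(7891 + 64) = 1/7955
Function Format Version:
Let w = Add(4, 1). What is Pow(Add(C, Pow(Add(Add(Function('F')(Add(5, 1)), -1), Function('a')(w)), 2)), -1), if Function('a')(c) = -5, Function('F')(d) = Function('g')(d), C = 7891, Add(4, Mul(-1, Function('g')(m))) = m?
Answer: Rational(1, 7955) ≈ 0.00012571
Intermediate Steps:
Function('g')(m) = Add(4, Mul(-1, m))
Function('F')(d) = Add(4, Mul(-1, d))
w = 5
Pow(Add(C, Pow(Add(Add(Function('F')(Add(5, 1)), -1), Function('a')(w)), 2)), -1) = Pow(Add(7891, Pow(Add(Add(Add(4, Mul(-1, Add(5, 1))), -1), -5), 2)), -1) = Pow(Add(7891, Pow(Add(Add(Add(4, Mul(-1, 6)), -1), -5), 2)), -1) = Pow(Add(7891, Pow(Add(Add(Add(4, -6), -1), -5), 2)), -1) = Pow(Add(7891, Pow(Add(Add(-2, -1), -5), 2)), -1) = Pow(Add(7891, Pow(Add(-3, -5), 2)), -1) = Pow(Add(7891, Pow(-8, 2)), -1) = Pow(Add(7891, 64), -1) = Pow(7955, -1) = Rational(1, 7955)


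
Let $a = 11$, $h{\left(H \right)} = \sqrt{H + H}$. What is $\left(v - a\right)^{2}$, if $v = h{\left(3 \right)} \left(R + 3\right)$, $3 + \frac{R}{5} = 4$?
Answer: $505 - 176 \sqrt{6} \approx 73.89$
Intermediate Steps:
$R = 5$ ($R = -15 + 5 \cdot 4 = -15 + 20 = 5$)
$h{\left(H \right)} = \sqrt{2} \sqrt{H}$ ($h{\left(H \right)} = \sqrt{2 H} = \sqrt{2} \sqrt{H}$)
$v = 8 \sqrt{6}$ ($v = \sqrt{2} \sqrt{3} \left(5 + 3\right) = \sqrt{6} \cdot 8 = 8 \sqrt{6} \approx 19.596$)
$\left(v - a\right)^{2} = \left(8 \sqrt{6} - 11\right)^{2} = \left(-11 + 8 \sqrt{6}\right)^{2}$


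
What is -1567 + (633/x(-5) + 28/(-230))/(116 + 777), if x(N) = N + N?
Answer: -321860717/205390 ≈ -1567.1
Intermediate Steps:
x(N) = 2*N
-1567 + (633/x(-5) + 28/(-230))/(116 + 777) = -1567 + (633/((2*(-5))) + 28/(-230))/(116 + 777) = -1567 + (633/(-10) + 28*(-1/230))/893 = -1567 + (633*(-⅒) - 14/115)*(1/893) = -1567 + (-633/10 - 14/115)*(1/893) = -1567 - 14587/230*1/893 = -1567 - 14587/205390 = -321860717/205390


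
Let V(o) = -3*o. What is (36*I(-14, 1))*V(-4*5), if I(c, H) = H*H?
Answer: 2160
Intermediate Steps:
I(c, H) = H²
(36*I(-14, 1))*V(-4*5) = (36*1²)*(-(-12)*5) = (36*1)*(-3*(-20)) = 36*60 = 2160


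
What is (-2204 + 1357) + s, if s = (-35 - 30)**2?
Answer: 3378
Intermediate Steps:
s = 4225 (s = (-65)**2 = 4225)
(-2204 + 1357) + s = (-2204 + 1357) + 4225 = -847 + 4225 = 3378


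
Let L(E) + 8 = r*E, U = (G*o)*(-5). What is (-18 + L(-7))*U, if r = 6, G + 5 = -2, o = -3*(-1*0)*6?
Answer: 0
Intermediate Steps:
o = 0 (o = -0*6 = -3*0 = 0)
G = -7 (G = -5 - 2 = -7)
U = 0 (U = -7*0*(-5) = 0*(-5) = 0)
L(E) = -8 + 6*E
(-18 + L(-7))*U = (-18 + (-8 + 6*(-7)))*0 = (-18 + (-8 - 42))*0 = (-18 - 50)*0 = -68*0 = 0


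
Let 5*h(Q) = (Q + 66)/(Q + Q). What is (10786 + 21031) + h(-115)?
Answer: 36589599/1150 ≈ 31817.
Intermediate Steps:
h(Q) = (66 + Q)/(10*Q) (h(Q) = ((Q + 66)/(Q + Q))/5 = ((66 + Q)/((2*Q)))/5 = ((66 + Q)*(1/(2*Q)))/5 = ((66 + Q)/(2*Q))/5 = (66 + Q)/(10*Q))
(10786 + 21031) + h(-115) = (10786 + 21031) + (1/10)*(66 - 115)/(-115) = 31817 + (1/10)*(-1/115)*(-49) = 31817 + 49/1150 = 36589599/1150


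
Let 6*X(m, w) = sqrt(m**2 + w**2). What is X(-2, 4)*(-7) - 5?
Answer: -5 - 7*sqrt(5)/3 ≈ -10.217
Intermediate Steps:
X(m, w) = sqrt(m**2 + w**2)/6
X(-2, 4)*(-7) - 5 = (sqrt((-2)**2 + 4**2)/6)*(-7) - 5 = (sqrt(4 + 16)/6)*(-7) - 5 = (sqrt(20)/6)*(-7) - 5 = ((2*sqrt(5))/6)*(-7) - 5 = (sqrt(5)/3)*(-7) - 5 = -7*sqrt(5)/3 - 5 = -5 - 7*sqrt(5)/3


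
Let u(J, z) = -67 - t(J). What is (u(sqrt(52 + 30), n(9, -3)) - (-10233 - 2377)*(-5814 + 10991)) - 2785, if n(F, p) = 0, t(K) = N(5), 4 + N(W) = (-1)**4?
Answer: 65279121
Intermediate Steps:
N(W) = -3 (N(W) = -4 + (-1)**4 = -4 + 1 = -3)
t(K) = -3
u(J, z) = -64 (u(J, z) = -67 - 1*(-3) = -67 + 3 = -64)
(u(sqrt(52 + 30), n(9, -3)) - (-10233 - 2377)*(-5814 + 10991)) - 2785 = (-64 - (-10233 - 2377)*(-5814 + 10991)) - 2785 = (-64 - (-12610)*5177) - 2785 = (-64 - 1*(-65281970)) - 2785 = (-64 + 65281970) - 2785 = 65281906 - 2785 = 65279121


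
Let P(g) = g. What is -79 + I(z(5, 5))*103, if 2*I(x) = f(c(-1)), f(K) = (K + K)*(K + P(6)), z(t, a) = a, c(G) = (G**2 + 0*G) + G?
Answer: -79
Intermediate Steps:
c(G) = G + G**2 (c(G) = (G**2 + 0) + G = G**2 + G = G + G**2)
f(K) = 2*K*(6 + K) (f(K) = (K + K)*(K + 6) = (2*K)*(6 + K) = 2*K*(6 + K))
I(x) = 0 (I(x) = (2*(-(1 - 1))*(6 - (1 - 1)))/2 = (2*(-1*0)*(6 - 1*0))/2 = (2*0*(6 + 0))/2 = (2*0*6)/2 = (1/2)*0 = 0)
-79 + I(z(5, 5))*103 = -79 + 0*103 = -79 + 0 = -79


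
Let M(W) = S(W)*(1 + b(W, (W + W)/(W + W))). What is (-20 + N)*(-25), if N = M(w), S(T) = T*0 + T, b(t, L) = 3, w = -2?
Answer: 700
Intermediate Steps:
S(T) = T (S(T) = 0 + T = T)
M(W) = 4*W (M(W) = W*(1 + 3) = W*4 = 4*W)
N = -8 (N = 4*(-2) = -8)
(-20 + N)*(-25) = (-20 - 8)*(-25) = -28*(-25) = 700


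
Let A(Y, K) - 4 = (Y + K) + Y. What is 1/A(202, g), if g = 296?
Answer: 1/704 ≈ 0.0014205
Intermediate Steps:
A(Y, K) = 4 + K + 2*Y (A(Y, K) = 4 + ((Y + K) + Y) = 4 + ((K + Y) + Y) = 4 + (K + 2*Y) = 4 + K + 2*Y)
1/A(202, g) = 1/(4 + 296 + 2*202) = 1/(4 + 296 + 404) = 1/704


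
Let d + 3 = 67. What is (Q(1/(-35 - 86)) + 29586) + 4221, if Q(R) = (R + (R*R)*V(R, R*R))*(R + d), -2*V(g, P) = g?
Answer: 14493434657151/428717762 ≈ 33807.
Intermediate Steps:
d = 64 (d = -3 + 67 = 64)
V(g, P) = -g/2
Q(R) = (64 + R)*(R - R**3/2) (Q(R) = (R + (R*R)*(-R/2))*(R + 64) = (R + R**2*(-R/2))*(64 + R) = (R - R**3/2)*(64 + R) = (64 + R)*(R - R**3/2))
(Q(1/(-35 - 86)) + 29586) + 4221 = ((128 - (1/(-35 - 86))**3 - 64/(-35 - 86)**2 + 2/(-35 - 86))/(2*(-35 - 86)) + 29586) + 4221 = ((1/2)*(128 - (1/(-121))**3 - 64*(1/(-121))**2 + 2/(-121))/(-121) + 29586) + 4221 = ((1/2)*(-1/121)*(128 - (-1/121)**3 - 64*(-1/121)**2 + 2*(-1/121)) + 29586) + 4221 = ((1/2)*(-1/121)*(128 - 1*(-1/1771561) - 64*1/14641 - 2/121) + 29586) + 4221 = ((1/2)*(-1/121)*(128 + 1/1771561 - 64/14641 - 2/121) + 29586) + 4221 = ((1/2)*(-1/121)*(226722783/1771561) + 29586) + 4221 = (-226722783/428717762 + 29586) + 4221 = 12683816983749/428717762 + 4221 = 14493434657151/428717762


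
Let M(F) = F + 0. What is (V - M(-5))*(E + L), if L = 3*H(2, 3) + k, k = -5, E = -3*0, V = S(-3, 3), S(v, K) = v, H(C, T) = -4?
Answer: -34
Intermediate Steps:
M(F) = F
V = -3
E = 0
L = -17 (L = 3*(-4) - 5 = -12 - 5 = -17)
(V - M(-5))*(E + L) = (-3 - 1*(-5))*(0 - 17) = (-3 + 5)*(-17) = 2*(-17) = -34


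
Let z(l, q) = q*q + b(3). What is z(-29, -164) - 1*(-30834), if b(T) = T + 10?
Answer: 57743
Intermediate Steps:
b(T) = 10 + T
z(l, q) = 13 + q**2 (z(l, q) = q*q + (10 + 3) = q**2 + 13 = 13 + q**2)
z(-29, -164) - 1*(-30834) = (13 + (-164)**2) - 1*(-30834) = (13 + 26896) + 30834 = 26909 + 30834 = 57743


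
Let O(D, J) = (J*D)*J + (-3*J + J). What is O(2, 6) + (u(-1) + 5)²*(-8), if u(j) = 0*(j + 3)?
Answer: -140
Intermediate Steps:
u(j) = 0 (u(j) = 0*(3 + j) = 0)
O(D, J) = -2*J + D*J² (O(D, J) = (D*J)*J - 2*J = D*J² - 2*J = -2*J + D*J²)
O(2, 6) + (u(-1) + 5)²*(-8) = 6*(-2 + 2*6) + (0 + 5)²*(-8) = 6*(-2 + 12) + 5²*(-8) = 6*10 + 25*(-8) = 60 - 200 = -140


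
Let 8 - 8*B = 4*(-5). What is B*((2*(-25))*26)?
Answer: -4550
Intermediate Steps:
B = 7/2 (B = 1 - (-5)/2 = 1 - ⅛*(-20) = 1 + 5/2 = 7/2 ≈ 3.5000)
B*((2*(-25))*26) = 7*((2*(-25))*26)/2 = 7*(-50*26)/2 = (7/2)*(-1300) = -4550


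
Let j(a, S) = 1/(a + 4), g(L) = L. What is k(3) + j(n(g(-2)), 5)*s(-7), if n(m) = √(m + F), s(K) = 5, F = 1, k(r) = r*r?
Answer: 173/17 - 5*I/17 ≈ 10.176 - 0.29412*I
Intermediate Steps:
k(r) = r²
n(m) = √(1 + m) (n(m) = √(m + 1) = √(1 + m))
j(a, S) = 1/(4 + a)
k(3) + j(n(g(-2)), 5)*s(-7) = 3² + 5/(4 + √(1 - 2)) = 9 + 5/(4 + √(-1)) = 9 + 5/(4 + I) = 9 + ((4 - I)/17)*5 = 9 + 5*(4 - I)/17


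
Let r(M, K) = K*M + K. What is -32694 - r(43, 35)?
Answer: -34234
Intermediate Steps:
r(M, K) = K + K*M
-32694 - r(43, 35) = -32694 - 35*(1 + 43) = -32694 - 35*44 = -32694 - 1*1540 = -32694 - 1540 = -34234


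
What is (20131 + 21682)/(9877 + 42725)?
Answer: 41813/52602 ≈ 0.79489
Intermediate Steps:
(20131 + 21682)/(9877 + 42725) = 41813/52602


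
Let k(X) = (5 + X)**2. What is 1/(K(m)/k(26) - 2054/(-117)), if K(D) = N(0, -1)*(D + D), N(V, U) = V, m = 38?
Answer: 9/158 ≈ 0.056962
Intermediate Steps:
K(D) = 0 (K(D) = 0*(D + D) = 0*(2*D) = 0)
1/(K(m)/k(26) - 2054/(-117)) = 1/(0/((5 + 26)**2) - 2054/(-117)) = 1/(0/(31**2) - 2054*(-1/117)) = 1/(0/961 + 158/9) = 1/(0*(1/961) + 158/9) = 1/(0 + 158/9) = 1/(158/9) = 9/158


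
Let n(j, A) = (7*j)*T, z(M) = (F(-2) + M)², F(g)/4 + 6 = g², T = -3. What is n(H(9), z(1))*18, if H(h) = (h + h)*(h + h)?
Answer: -122472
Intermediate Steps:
H(h) = 4*h² (H(h) = (2*h)*(2*h) = 4*h²)
F(g) = -24 + 4*g²
z(M) = (-8 + M)² (z(M) = ((-24 + 4*(-2)²) + M)² = ((-24 + 4*4) + M)² = ((-24 + 16) + M)² = (-8 + M)²)
n(j, A) = -21*j (n(j, A) = (7*j)*(-3) = -21*j)
n(H(9), z(1))*18 = -84*9²*18 = -84*81*18 = -21*324*18 = -6804*18 = -122472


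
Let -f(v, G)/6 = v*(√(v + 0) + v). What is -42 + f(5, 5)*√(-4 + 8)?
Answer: -342 - 60*√5 ≈ -476.16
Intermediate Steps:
f(v, G) = -6*v*(v + √v) (f(v, G) = -6*v*(√(v + 0) + v) = -6*v*(√v + v) = -6*v*(v + √v))
-42 + f(5, 5)*√(-4 + 8) = -42 + (-6*5² - 30*√5)*√(-4 + 8) = -42 + (-6*25 - 30*√5)*√4 = -42 + (-150 - 30*√5)*2 = -42 + (-300 - 60*√5) = -342 - 60*√5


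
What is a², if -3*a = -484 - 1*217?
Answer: 491401/9 ≈ 54600.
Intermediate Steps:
a = 701/3 (a = -(-484 - 1*217)/3 = -(-484 - 217)/3 = -⅓*(-701) = 701/3 ≈ 233.67)
a² = (701/3)² = 491401/9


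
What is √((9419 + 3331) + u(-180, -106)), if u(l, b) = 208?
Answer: √12958 ≈ 113.83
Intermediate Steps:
√((9419 + 3331) + u(-180, -106)) = √((9419 + 3331) + 208) = √(12750 + 208) = √12958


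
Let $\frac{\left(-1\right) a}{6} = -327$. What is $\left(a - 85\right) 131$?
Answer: $245887$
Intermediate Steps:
$a = 1962$ ($a = \left(-6\right) \left(-327\right) = 1962$)
$\left(a - 85\right) 131 = \left(1962 - 85\right) 131 = 1877 \cdot 131 = 245887$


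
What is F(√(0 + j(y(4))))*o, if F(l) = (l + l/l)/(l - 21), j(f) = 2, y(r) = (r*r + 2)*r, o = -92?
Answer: 2116/439 + 2024*√2/439 ≈ 11.340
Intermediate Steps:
y(r) = r*(2 + r²) (y(r) = (r² + 2)*r = (2 + r²)*r = r*(2 + r²))
F(l) = (1 + l)/(-21 + l) (F(l) = (l + 1)/(-21 + l) = (1 + l)/(-21 + l))
F(√(0 + j(y(4))))*o = ((1 + √(0 + 2))/(-21 + √(0 + 2)))*(-92) = ((1 + √2)/(-21 + √2))*(-92) = -92*(1 + √2)/(-21 + √2)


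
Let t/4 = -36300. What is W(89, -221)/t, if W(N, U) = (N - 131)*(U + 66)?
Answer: -217/4840 ≈ -0.044835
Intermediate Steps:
t = -145200 (t = 4*(-36300) = -145200)
W(N, U) = (-131 + N)*(66 + U)
W(89, -221)/t = (-8646 - 131*(-221) + 66*89 + 89*(-221))/(-145200) = (-8646 + 28951 + 5874 - 19669)*(-1/145200) = 6510*(-1/145200) = -217/4840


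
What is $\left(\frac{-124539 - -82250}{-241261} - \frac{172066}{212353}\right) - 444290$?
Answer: $- \frac{22762118683839779}{51232497133} \approx -4.4429 \cdot 10^{5}$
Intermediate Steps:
$\left(\frac{-124539 - -82250}{-241261} - \frac{172066}{212353}\right) - 444290 = \left(\left(-124539 + 82250\right) \left(- \frac{1}{241261}\right) - \frac{172066}{212353}\right) - 444290 = \left(\left(-42289\right) \left(- \frac{1}{241261}\right) - \frac{172066}{212353}\right) - 444290 = \left(\frac{42289}{241261} - \frac{172066}{212353}\right) - 444290 = - \frac{32532619209}{51232497133} - 444290 = - \frac{22762118683839779}{51232497133}$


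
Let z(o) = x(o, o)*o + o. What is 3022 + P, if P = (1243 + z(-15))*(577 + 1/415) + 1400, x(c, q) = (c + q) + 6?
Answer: 382091258/415 ≈ 9.2070e+5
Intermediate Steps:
x(c, q) = 6 + c + q
z(o) = o + o*(6 + 2*o) (z(o) = (6 + o + o)*o + o = (6 + 2*o)*o + o = o*(6 + 2*o) + o = o + o*(6 + 2*o))
P = 380837128/415 (P = (1243 - 15*(7 + 2*(-15)))*(577 + 1/415) + 1400 = (1243 - 15*(7 - 30))*(577 + 1/415) + 1400 = (1243 - 15*(-23))*(239456/415) + 1400 = (1243 + 345)*(239456/415) + 1400 = 1588*(239456/415) + 1400 = 380256128/415 + 1400 = 380837128/415 ≈ 9.1768e+5)
3022 + P = 3022 + 380837128/415 = 382091258/415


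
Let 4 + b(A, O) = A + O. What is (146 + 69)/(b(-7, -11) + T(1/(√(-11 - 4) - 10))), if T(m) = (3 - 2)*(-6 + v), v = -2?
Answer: -43/6 ≈ -7.1667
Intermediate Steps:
b(A, O) = -4 + A + O (b(A, O) = -4 + (A + O) = -4 + A + O)
T(m) = -8 (T(m) = (3 - 2)*(-6 - 2) = 1*(-8) = -8)
(146 + 69)/(b(-7, -11) + T(1/(√(-11 - 4) - 10))) = (146 + 69)/((-4 - 7 - 11) - 8) = 215/(-22 - 8) = 215/(-30) = 215*(-1/30) = -43/6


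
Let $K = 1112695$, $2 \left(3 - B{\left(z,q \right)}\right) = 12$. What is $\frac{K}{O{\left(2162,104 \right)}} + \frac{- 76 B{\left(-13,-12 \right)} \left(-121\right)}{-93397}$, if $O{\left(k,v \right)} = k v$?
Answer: $\frac{110125481539}{21000128656} \approx 5.244$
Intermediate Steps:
$B{\left(z,q \right)} = -3$ ($B{\left(z,q \right)} = 3 - 6 = -3$)
$\frac{K}{O{\left(2162,104 \right)}} + \frac{- 76 B{\left(-13,-12 \right)} \left(-121\right)}{-93397} = \frac{1112695}{2162 \cdot 104} + \frac{\left(-76\right) \left(-3\right) \left(-121\right)}{-93397} = \frac{1112695}{224848} + 228 \left(-121\right) \left(- \frac{1}{93397}\right) = 1112695 \cdot \frac{1}{224848} - - \frac{27588}{93397} = \frac{1112695}{224848} + \frac{27588}{93397} = \frac{110125481539}{21000128656}$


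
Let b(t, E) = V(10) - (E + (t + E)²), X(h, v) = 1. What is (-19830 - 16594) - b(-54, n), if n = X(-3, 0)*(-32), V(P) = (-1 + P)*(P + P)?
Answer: -29240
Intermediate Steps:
V(P) = 2*P*(-1 + P) (V(P) = (-1 + P)*(2*P) = 2*P*(-1 + P))
n = -32 (n = 1*(-32) = -32)
b(t, E) = 180 - E - (E + t)² (b(t, E) = 2*10*(-1 + 10) - (E + (t + E)²) = 2*10*9 - (E + (E + t)²) = 180 + (-E - (E + t)²) = 180 - E - (E + t)²)
(-19830 - 16594) - b(-54, n) = (-19830 - 16594) - (180 - 1*(-32) - (-32 - 54)²) = -36424 - (180 + 32 - 1*(-86)²) = -36424 - (180 + 32 - 1*7396) = -36424 - (180 + 32 - 7396) = -36424 - 1*(-7184) = -36424 + 7184 = -29240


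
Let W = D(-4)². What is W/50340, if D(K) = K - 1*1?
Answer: 5/10068 ≈ 0.00049662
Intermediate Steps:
D(K) = -1 + K (D(K) = K - 1 = -1 + K)
W = 25 (W = (-1 - 4)² = (-5)² = 25)
W/50340 = 25/50340 = 25*(1/50340) = 5/10068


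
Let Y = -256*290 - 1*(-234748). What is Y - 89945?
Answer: 70563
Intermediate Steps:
Y = 160508 (Y = -74240 + 234748 = 160508)
Y - 89945 = 160508 - 89945 = 70563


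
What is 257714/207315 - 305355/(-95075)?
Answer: 702454643/157683789 ≈ 4.4548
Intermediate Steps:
257714/207315 - 305355/(-95075) = 257714*(1/207315) - 305355*(-1/95075) = 257714/207315 + 61071/19015 = 702454643/157683789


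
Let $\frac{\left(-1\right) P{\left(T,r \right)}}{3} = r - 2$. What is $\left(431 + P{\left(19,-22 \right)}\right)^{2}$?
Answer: $253009$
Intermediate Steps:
$P{\left(T,r \right)} = 6 - 3 r$ ($P{\left(T,r \right)} = - 3 \left(r - 2\right) = - 3 \left(-2 + r\right) = 6 - 3 r$)
$\left(431 + P{\left(19,-22 \right)}\right)^{2} = \left(431 + \left(6 - -66\right)\right)^{2} = \left(431 + \left(6 + 66\right)\right)^{2} = \left(431 + 72\right)^{2} = 503^{2} = 253009$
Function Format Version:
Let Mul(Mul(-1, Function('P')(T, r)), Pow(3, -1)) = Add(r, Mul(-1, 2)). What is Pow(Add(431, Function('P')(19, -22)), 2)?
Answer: 253009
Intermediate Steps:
Function('P')(T, r) = Add(6, Mul(-3, r)) (Function('P')(T, r) = Mul(-3, Add(r, Mul(-1, 2))) = Mul(-3, Add(r, -2)) = Mul(-3, Add(-2, r)) = Add(6, Mul(-3, r)))
Pow(Add(431, Function('P')(19, -22)), 2) = Pow(Add(431, Add(6, Mul(-3, -22))), 2) = Pow(Add(431, Add(6, 66)), 2) = Pow(Add(431, 72), 2) = Pow(503, 2) = 253009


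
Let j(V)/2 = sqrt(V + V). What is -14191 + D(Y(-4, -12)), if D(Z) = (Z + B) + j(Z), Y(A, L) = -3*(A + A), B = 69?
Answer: -14098 + 8*sqrt(3) ≈ -14084.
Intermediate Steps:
j(V) = 2*sqrt(2)*sqrt(V) (j(V) = 2*sqrt(V + V) = 2*sqrt(2*V) = 2*(sqrt(2)*sqrt(V)) = 2*sqrt(2)*sqrt(V))
Y(A, L) = -6*A
D(Z) = 69 + Z + 2*sqrt(2)*sqrt(Z) (D(Z) = (Z + 69) + 2*sqrt(2)*sqrt(Z) = (69 + Z) + 2*sqrt(2)*sqrt(Z) = 69 + Z + 2*sqrt(2)*sqrt(Z))
-14191 + D(Y(-4, -12)) = -14191 + (69 - 6*(-4) + 2*sqrt(2)*sqrt(-6*(-4))) = -14191 + (69 + 24 + 2*sqrt(2)*sqrt(24)) = -14191 + (69 + 24 + 2*sqrt(2)*(2*sqrt(6))) = -14191 + (69 + 24 + 8*sqrt(3)) = -14191 + (93 + 8*sqrt(3)) = -14098 + 8*sqrt(3)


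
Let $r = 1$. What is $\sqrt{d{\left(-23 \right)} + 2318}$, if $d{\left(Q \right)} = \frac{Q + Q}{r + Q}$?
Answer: $\frac{\sqrt{280731}}{11} \approx 48.167$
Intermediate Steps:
$d{\left(Q \right)} = \frac{2 Q}{1 + Q}$ ($d{\left(Q \right)} = \frac{Q + Q}{1 + Q} = \frac{2 Q}{1 + Q}$)
$\sqrt{d{\left(-23 \right)} + 2318} = \sqrt{2 \left(-23\right) \frac{1}{1 - 23} + 2318} = \sqrt{2 \left(-23\right) \frac{1}{-22} + 2318} = \sqrt{2 \left(-23\right) \left(- \frac{1}{22}\right) + 2318} = \sqrt{\frac{23}{11} + 2318} = \sqrt{\frac{25521}{11}} = \frac{\sqrt{280731}}{11}$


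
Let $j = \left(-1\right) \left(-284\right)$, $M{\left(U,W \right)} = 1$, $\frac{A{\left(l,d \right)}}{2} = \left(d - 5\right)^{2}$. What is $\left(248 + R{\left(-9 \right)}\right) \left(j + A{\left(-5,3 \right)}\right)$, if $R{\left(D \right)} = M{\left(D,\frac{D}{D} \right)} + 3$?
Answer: $73584$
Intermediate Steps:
$A{\left(l,d \right)} = 2 \left(-5 + d\right)^{2}$ ($A{\left(l,d \right)} = 2 \left(d - 5\right)^{2} = 2 \left(-5 + d\right)^{2}$)
$j = 284$
$R{\left(D \right)} = 4$ ($R{\left(D \right)} = 1 + 3 = 4$)
$\left(248 + R{\left(-9 \right)}\right) \left(j + A{\left(-5,3 \right)}\right) = \left(248 + 4\right) \left(284 + 2 \left(-5 + 3\right)^{2}\right) = 252 \left(284 + 2 \left(-2\right)^{2}\right) = 252 \left(284 + 2 \cdot 4\right) = 252 \left(284 + 8\right) = 252 \cdot 292 = 73584$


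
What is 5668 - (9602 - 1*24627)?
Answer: 20693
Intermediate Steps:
5668 - (9602 - 1*24627) = 5668 - (9602 - 24627) = 5668 - 1*(-15025) = 5668 + 15025 = 20693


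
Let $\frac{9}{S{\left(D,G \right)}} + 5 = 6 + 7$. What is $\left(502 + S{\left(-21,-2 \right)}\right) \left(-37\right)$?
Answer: $- \frac{148925}{8} \approx -18616.0$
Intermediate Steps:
$S{\left(D,G \right)} = \frac{9}{8}$ ($S{\left(D,G \right)} = \frac{9}{-5 + \left(6 + 7\right)} = \frac{9}{-5 + 13} = \frac{9}{8}$)
$\left(502 + S{\left(-21,-2 \right)}\right) \left(-37\right) = \left(502 + \frac{9}{8}\right) \left(-37\right) = \frac{4025}{8} \left(-37\right) = - \frac{148925}{8}$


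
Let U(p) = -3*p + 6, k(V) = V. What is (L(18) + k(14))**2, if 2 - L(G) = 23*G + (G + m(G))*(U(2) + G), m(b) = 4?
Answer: 630436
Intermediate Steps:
U(p) = 6 - 3*p
L(G) = 2 - 23*G - G*(4 + G) (L(G) = 2 - (23*G + (G + 4)*((6 - 3*2) + G)) = 2 - (23*G + (4 + G)*((6 - 6) + G)) = 2 - (23*G + (4 + G)*(0 + G)) = 2 - (23*G + (4 + G)*G) = 2 - (23*G + G*(4 + G)) = 2 + (-23*G - G*(4 + G)) = 2 - 23*G - G*(4 + G))
(L(18) + k(14))**2 = ((2 - 1*18**2 - 27*18) + 14)**2 = ((2 - 1*324 - 486) + 14)**2 = ((2 - 324 - 486) + 14)**2 = (-808 + 14)**2 = (-794)**2 = 630436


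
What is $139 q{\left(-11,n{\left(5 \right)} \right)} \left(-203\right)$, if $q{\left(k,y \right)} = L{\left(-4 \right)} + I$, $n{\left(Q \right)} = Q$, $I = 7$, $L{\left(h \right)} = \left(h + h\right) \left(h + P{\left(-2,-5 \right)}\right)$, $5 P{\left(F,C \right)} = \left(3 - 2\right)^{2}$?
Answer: $- \frac{5276579}{5} \approx -1.0553 \cdot 10^{6}$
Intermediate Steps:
$P{\left(F,C \right)} = \frac{1}{5}$ ($P{\left(F,C \right)} = \frac{\left(3 - 2\right)^{2}}{5} = \frac{1^{2}}{5} = \frac{1}{5} \cdot 1 = \frac{1}{5}$)
$L{\left(h \right)} = 2 h \left(\frac{1}{5} + h\right)$ ($L{\left(h \right)} = \left(h + h\right) \left(h + \frac{1}{5}\right) = 2 h \left(\frac{1}{5} + h\right)$)
$q{\left(k,y \right)} = \frac{187}{5}$ ($q{\left(k,y \right)} = \frac{2}{5} \left(-4\right) \left(1 + 5 \left(-4\right)\right) + 7 = \frac{2}{5} \left(-4\right) \left(1 - 20\right) + 7 = \frac{2}{5} \left(-4\right) \left(-19\right) + 7 = \frac{152}{5} + 7 = \frac{187}{5}$)
$139 q{\left(-11,n{\left(5 \right)} \right)} \left(-203\right) = 139 \cdot \frac{187}{5} \left(-203\right) = \frac{25993}{5} \left(-203\right) = - \frac{5276579}{5}$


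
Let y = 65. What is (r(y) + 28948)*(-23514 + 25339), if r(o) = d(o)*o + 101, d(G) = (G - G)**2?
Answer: 53014425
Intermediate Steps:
d(G) = 0 (d(G) = 0**2 = 0)
r(o) = 101 (r(o) = 0*o + 101 = 0 + 101 = 101)
(r(y) + 28948)*(-23514 + 25339) = (101 + 28948)*(-23514 + 25339) = 29049*1825 = 53014425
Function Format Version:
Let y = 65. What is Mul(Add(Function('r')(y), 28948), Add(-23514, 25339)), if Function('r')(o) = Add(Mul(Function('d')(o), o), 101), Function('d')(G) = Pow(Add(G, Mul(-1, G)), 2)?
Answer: 53014425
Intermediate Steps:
Function('d')(G) = 0 (Function('d')(G) = Pow(0, 2) = 0)
Function('r')(o) = 101 (Function('r')(o) = Add(Mul(0, o), 101) = Add(0, 101) = 101)
Mul(Add(Function('r')(y), 28948), Add(-23514, 25339)) = Mul(Add(101, 28948), Add(-23514, 25339)) = Mul(29049, 1825) = 53014425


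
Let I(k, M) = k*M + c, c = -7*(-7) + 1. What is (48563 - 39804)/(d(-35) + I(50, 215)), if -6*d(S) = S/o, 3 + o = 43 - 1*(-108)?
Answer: 7777992/9590435 ≈ 0.81102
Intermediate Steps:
c = 50 (c = 49 + 1 = 50)
o = 148 (o = -3 + (43 - 1*(-108)) = -3 + (43 + 108) = -3 + 151 = 148)
I(k, M) = 50 + M*k (I(k, M) = k*M + 50 = M*k + 50 = 50 + M*k)
d(S) = -S/888 (d(S) = -S/(6*148) = -S/888)
(48563 - 39804)/(d(-35) + I(50, 215)) = (48563 - 39804)/(-1/888*(-35) + (50 + 215*50)) = 8759/(35/888 + (50 + 10750)) = 8759/(35/888 + 10800) = 8759/(9590435/888) = 8759*(888/9590435) = 7777992/9590435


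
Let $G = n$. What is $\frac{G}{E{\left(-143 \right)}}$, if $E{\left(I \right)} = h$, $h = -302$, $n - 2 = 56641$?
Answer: $- \frac{56643}{302} \approx -187.56$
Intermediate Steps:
$n = 56643$ ($n = 2 + 56641 = 56643$)
$G = 56643$
$E{\left(I \right)} = -302$
$\frac{G}{E{\left(-143 \right)}} = \frac{56643}{-302} = 56643 \left(- \frac{1}{302}\right) = - \frac{56643}{302}$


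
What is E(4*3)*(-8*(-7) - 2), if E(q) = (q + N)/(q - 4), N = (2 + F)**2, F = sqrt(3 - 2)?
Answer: 567/4 ≈ 141.75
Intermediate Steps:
F = 1 (F = sqrt(1) = 1)
N = 9 (N = (2 + 1)**2 = 3**2 = 9)
E(q) = (9 + q)/(-4 + q) (E(q) = (q + 9)/(q - 4) = (9 + q)/(-4 + q))
E(4*3)*(-8*(-7) - 2) = ((9 + 4*3)/(-4 + 4*3))*(-8*(-7) - 2) = ((9 + 12)/(-4 + 12))*(56 - 2) = (21/8)*54 = 567/4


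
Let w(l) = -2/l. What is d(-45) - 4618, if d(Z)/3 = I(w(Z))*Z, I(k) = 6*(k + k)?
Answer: -4690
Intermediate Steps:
I(k) = 12*k (I(k) = 6*(2*k) = 12*k)
d(Z) = -72 (d(Z) = 3*((12*(-2/Z))*Z) = 3*((-24/Z)*Z) = 3*(-24) = -72)
d(-45) - 4618 = -72 - 4618 = -4690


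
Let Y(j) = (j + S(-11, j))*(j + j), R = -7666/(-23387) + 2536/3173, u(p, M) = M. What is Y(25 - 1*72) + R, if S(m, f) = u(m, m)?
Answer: 404659930502/74206951 ≈ 5453.1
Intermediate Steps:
S(m, f) = m
R = 83633650/74206951 (R = -7666*(-1/23387) + 2536*(1/3173) = 7666/23387 + 2536/3173 = 83633650/74206951 ≈ 1.1270)
Y(j) = 2*j*(-11 + j) (Y(j) = (j - 11)*(j + j) = (-11 + j)*(2*j) = 2*j*(-11 + j))
Y(25 - 1*72) + R = 2*(25 - 1*72)*(-11 + (25 - 1*72)) + 83633650/74206951 = 2*(25 - 72)*(-11 + (25 - 72)) + 83633650/74206951 = 2*(-47)*(-11 - 47) + 83633650/74206951 = 2*(-47)*(-58) + 83633650/74206951 = 5452 + 83633650/74206951 = 404659930502/74206951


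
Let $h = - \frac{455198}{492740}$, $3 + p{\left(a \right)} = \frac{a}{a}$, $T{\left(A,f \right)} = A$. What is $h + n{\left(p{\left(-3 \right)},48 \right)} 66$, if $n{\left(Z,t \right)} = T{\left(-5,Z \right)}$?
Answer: $- \frac{81529699}{246370} \approx -330.92$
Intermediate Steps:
$p{\left(a \right)} = -2$ ($p{\left(a \right)} = -3 + \frac{a}{a} = -3 + 1 = -2$)
$h = - \frac{227599}{246370}$ ($h = \left(-455198\right) \frac{1}{492740} = - \frac{227599}{246370} \approx -0.92381$)
$n{\left(Z,t \right)} = -5$
$h + n{\left(p{\left(-3 \right)},48 \right)} 66 = - \frac{227599}{246370} - 330 = - \frac{81529699}{246370}$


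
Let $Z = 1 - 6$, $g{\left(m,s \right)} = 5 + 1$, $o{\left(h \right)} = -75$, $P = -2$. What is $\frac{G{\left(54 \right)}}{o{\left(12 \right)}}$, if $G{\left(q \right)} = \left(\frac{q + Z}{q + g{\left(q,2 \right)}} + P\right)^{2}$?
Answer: $- \frac{5041}{270000} \approx -0.01867$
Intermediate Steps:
$g{\left(m,s \right)} = 6$
$Z = -5$ ($Z = 1 - 6 = -5$)
$G{\left(q \right)} = \left(-2 + \frac{-5 + q}{6 + q}\right)^{2}$ ($G{\left(q \right)} = \left(\frac{q - 5}{q + 6} - 2\right)^{2} = \left(\frac{-5 + q}{6 + q} - 2\right)^{2} = \left(-2 + \frac{-5 + q}{6 + q}\right)^{2}$)
$\frac{G{\left(54 \right)}}{o{\left(12 \right)}} = \frac{\frac{1}{\left(6 + 54\right)^{2}} \left(17 + 54\right)^{2}}{-75} = \frac{71^{2}}{3600} \left(- \frac{1}{75}\right) = \frac{1}{3600} \cdot 5041 \left(- \frac{1}{75}\right) = \frac{5041}{3600} \left(- \frac{1}{75}\right) = - \frac{5041}{270000}$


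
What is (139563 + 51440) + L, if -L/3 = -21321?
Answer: 254966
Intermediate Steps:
L = 63963 (L = -3*(-21321) = 63963)
(139563 + 51440) + L = (139563 + 51440) + 63963 = 191003 + 63963 = 254966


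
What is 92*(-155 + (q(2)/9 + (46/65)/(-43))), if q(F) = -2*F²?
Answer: -360805508/25155 ≈ -14343.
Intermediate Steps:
92*(-155 + (q(2)/9 + (46/65)/(-43))) = 92*(-155 + (-2*2²/9 + (46/65)/(-43))) = 92*(-155 + (-2*4*(⅑) + (46*(1/65))*(-1/43))) = 92*(-155 + (-8*⅑ + (46/65)*(-1/43))) = 92*(-155 + (-8/9 - 46/2795)) = 92*(-155 - 22774/25155) = 92*(-3921799/25155) = -360805508/25155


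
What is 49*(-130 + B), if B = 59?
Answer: -3479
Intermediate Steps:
49*(-130 + B) = 49*(-130 + 59) = 49*(-71) = -3479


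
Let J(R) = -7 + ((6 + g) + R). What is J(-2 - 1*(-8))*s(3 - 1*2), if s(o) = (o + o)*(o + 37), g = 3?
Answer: 608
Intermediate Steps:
J(R) = 2 + R (J(R) = -7 + ((6 + 3) + R) = -7 + (9 + R) = 2 + R)
s(o) = 2*o*(37 + o) (s(o) = (2*o)*(37 + o) = 2*o*(37 + o))
J(-2 - 1*(-8))*s(3 - 1*2) = (2 + (-2 - 1*(-8)))*(2*(3 - 1*2)*(37 + (3 - 1*2))) = (2 + (-2 + 8))*(2*(3 - 2)*(37 + (3 - 2))) = (2 + 6)*(2*1*(37 + 1)) = 8*(2*1*38) = 8*76 = 608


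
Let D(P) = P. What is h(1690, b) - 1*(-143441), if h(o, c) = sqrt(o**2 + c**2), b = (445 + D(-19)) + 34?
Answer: 143441 + 10*sqrt(30677) ≈ 1.4519e+5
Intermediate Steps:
b = 460 (b = (445 - 19) + 34 = 426 + 34 = 460)
h(o, c) = sqrt(c**2 + o**2)
h(1690, b) - 1*(-143441) = sqrt(460**2 + 1690**2) - 1*(-143441) = sqrt(211600 + 2856100) + 143441 = sqrt(3067700) + 143441 = 10*sqrt(30677) + 143441 = 143441 + 10*sqrt(30677)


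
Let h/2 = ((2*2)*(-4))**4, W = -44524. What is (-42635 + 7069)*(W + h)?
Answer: -3078166168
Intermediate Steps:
h = 131072 (h = 2*((2*2)*(-4))**4 = 2*(4*(-4))**4 = 2*(-16)**4 = 2*65536 = 131072)
(-42635 + 7069)*(W + h) = (-42635 + 7069)*(-44524 + 131072) = -35566*86548 = -3078166168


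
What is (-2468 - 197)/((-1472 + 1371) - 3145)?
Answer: 2665/3246 ≈ 0.82101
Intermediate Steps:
(-2468 - 197)/((-1472 + 1371) - 3145) = -2665/(-101 - 3145) = -2665/(-3246) = -2665*(-1/3246) = 2665/3246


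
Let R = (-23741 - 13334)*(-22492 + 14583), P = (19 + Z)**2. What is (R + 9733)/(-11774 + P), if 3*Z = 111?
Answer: -20945422/617 ≈ -33947.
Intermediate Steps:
Z = 37 (Z = (1/3)*111 = 37)
P = 3136 (P = (19 + 37)**2 = 56**2 = 3136)
R = 293226175 (R = -37075*(-7909) = 293226175)
(R + 9733)/(-11774 + P) = (293226175 + 9733)/(-11774 + 3136) = 293235908/(-8638) = 293235908*(-1/8638) = -20945422/617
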